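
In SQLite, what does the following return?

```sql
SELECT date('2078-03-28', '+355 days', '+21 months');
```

Applying '+355 days' to 2078-03-28: counting 355 days forward gives 2079-03-18.
Adding +21 months to 2079-03-18 gives 2080-12-18.

2080-12-18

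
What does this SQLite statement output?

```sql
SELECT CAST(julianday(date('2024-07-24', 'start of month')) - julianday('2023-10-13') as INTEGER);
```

262

`start of month` rewinds 2024-07-24 to 2024-07-01.
18 days remain in October 2023 after the 13th (31 − 13).
Full months from November 2023 through June 2024 contribute their day counts.
Then 1 day into July 2024.
Total: 18 + 30 + 31 + 31 + 29 + 31 + 30 + 31 + 30 + 1 = 262.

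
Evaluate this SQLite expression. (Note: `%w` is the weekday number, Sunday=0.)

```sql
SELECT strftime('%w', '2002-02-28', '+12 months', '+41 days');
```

4

First apply '+12 months', '+41 days': 2002-02-28 → 2003-04-10.
2003-04-10 is a Thursday; with Sunday=0 that is 4.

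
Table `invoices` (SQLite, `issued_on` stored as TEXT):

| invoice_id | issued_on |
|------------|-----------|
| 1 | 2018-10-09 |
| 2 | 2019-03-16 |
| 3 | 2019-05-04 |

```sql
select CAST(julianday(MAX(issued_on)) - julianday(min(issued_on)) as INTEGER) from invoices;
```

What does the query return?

207

MIN = 2018-10-09, MAX = 2019-05-04.
22 days remain in October 2018 after the 9th (31 − 9).
Full months from November 2018 through April 2019 contribute their day counts.
Then 4 days into May 2019.
Total: 22 + 30 + 31 + 31 + 28 + 31 + 30 + 4 = 207.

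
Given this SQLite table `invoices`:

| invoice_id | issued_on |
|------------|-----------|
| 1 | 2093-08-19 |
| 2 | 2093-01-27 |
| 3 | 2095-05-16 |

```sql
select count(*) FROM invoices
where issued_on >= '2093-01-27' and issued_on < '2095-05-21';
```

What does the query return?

Rows in [2093-01-27, 2095-05-21): 2093-08-19, 2093-01-27, 2095-05-16 → 3 rows.

3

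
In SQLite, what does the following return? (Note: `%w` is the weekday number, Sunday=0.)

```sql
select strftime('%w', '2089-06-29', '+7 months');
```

First apply '+7 months': 2089-06-29 → 2090-01-29.
2090-01-29 is a Sunday; with Sunday=0 that is 0.

0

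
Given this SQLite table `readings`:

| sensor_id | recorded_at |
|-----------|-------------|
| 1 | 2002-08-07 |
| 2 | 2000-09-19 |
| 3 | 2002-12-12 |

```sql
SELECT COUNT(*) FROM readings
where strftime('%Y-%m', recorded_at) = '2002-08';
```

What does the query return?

Rows with year-month 2002-08: 2002-08-07 → 1.

1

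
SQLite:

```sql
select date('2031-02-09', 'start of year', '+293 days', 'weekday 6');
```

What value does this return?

`start of year` rewinds 2031-02-09 to 2031-01-01.
Applying '+293 days' to 2031-01-01: counting 293 days forward gives 2031-10-21.
`weekday 6` advances to the next Saturday; 2031-10-21 is a Tuesday, so it moves forward to 2031-10-25.

2031-10-25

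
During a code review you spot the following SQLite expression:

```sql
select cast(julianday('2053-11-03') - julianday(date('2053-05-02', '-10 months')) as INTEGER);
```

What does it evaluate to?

489

Adding -10 months to 2053-05-02 gives 2052-07-02.
29 days remain in July 2052 after the 2nd (31 − 2).
Full months from August 2052 through October 2053 contribute their day counts.
Then 3 days into November 2053.
Total: 29 + 31 + 30 + 31 + 30 + 31 + 31 + 28 + 31 + 30 + 31 + 30 + 31 + 31 + 30 + 31 + 3 = 489.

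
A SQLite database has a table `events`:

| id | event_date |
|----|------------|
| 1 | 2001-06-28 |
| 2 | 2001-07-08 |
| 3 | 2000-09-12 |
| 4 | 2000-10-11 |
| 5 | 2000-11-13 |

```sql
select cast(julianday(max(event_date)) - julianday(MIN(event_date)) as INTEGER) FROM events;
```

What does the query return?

MIN = 2000-09-12, MAX = 2001-07-08.
18 days remain in September 2000 after the 12th (30 − 12).
Full months from October 2000 through June 2001 contribute their day counts.
Then 8 days into July 2001.
Total: 18 + 31 + 30 + 31 + 31 + 28 + 31 + 30 + 31 + 30 + 8 = 299.

299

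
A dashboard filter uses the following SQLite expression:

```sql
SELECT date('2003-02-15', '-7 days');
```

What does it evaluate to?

2003-02-08

Going back 7 days within February lands on 2003-02-08.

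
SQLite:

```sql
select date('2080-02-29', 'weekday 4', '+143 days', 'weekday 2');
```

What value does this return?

`weekday 4` advances to the next Thursday; 2080-02-29 is already a Thursday, so it stays at 2080-02-29.
Applying '+143 days' to 2080-02-29: counting 143 days forward gives 2080-07-21.
`weekday 2` advances to the next Tuesday; 2080-07-21 is a Sunday, so it moves forward to 2080-07-23.

2080-07-23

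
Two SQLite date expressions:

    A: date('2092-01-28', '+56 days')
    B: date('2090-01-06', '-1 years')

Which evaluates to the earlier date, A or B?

B

A = 2092-03-24.
B = 2089-01-06.
B is earlier.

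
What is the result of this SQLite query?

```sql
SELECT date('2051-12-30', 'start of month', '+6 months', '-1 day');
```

2052-05-31

`start of month` rewinds 2051-12-30 to 2051-12-01.
Adding +6 months to 2051-12-01 gives 2052-06-01.
Going back 1 day from 2052-06-01 reaches 2052-05-31 (last day of May, 31 days).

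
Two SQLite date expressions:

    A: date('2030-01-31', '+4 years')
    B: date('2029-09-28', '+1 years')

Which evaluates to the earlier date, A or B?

B

A = 2034-01-31.
B = 2030-09-28.
B is earlier.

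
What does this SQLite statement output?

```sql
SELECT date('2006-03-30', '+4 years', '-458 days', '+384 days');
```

Adding +4 years to 2006-03-30 gives 2010-03-30.
Applying '-458 days' to 2010-03-30: counting 458 days back gives 2008-12-27.
Applying '+384 days' to 2008-12-27: counting 384 days forward gives 2010-01-15.

2010-01-15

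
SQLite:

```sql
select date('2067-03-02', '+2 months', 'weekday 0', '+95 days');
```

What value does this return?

Adding +2 months to 2067-03-02 gives 2067-05-02.
`weekday 0` advances to the next Sunday; 2067-05-02 is a Monday, so it moves forward to 2067-05-08.
Applying '+95 days' to 2067-05-08: counting 95 days forward gives 2067-08-11.

2067-08-11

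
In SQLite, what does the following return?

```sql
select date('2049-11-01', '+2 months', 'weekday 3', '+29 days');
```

2050-02-03

Adding +2 months to 2049-11-01 gives 2050-01-01.
`weekday 3` advances to the next Wednesday; 2050-01-01 is a Saturday, so it moves forward to 2050-01-05.
January 2050 has 31 days; 26 remain after the 5th, so 27 days reach 2050-02-01.
Advancing 2 more days within February lands on 2050-02-03.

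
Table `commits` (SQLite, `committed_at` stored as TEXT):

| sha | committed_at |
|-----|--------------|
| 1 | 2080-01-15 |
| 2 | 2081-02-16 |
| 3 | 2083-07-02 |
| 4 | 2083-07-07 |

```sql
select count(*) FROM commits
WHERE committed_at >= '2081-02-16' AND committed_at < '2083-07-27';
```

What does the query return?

Rows in [2081-02-16, 2083-07-27): 2081-02-16, 2083-07-02, 2083-07-07 → 3 rows.

3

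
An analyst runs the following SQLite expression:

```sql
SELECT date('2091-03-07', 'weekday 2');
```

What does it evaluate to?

2091-03-13

`weekday 2` advances to the next Tuesday; 2091-03-07 is a Wednesday, so it moves forward to 2091-03-13.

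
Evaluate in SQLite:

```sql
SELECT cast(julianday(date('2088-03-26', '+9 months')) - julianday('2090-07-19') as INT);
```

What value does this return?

-570

Adding +9 months to 2088-03-26 gives 2088-12-26.
5 days remain in December 2088 after the 26th (31 − 26).
Full months from January 2089 through June 2090 contribute their day counts.
Then 19 days into July 2090.
Total: 5 + 31 + 28 + 31 + 30 + 31 + 30 + 31 + 31 + 30 + 31 + 30 + 31 + 31 + 28 + 31 + 30 + 31 + 30 + 19 = 570.
The subtraction is earlier − later, so the result is −570 → -570.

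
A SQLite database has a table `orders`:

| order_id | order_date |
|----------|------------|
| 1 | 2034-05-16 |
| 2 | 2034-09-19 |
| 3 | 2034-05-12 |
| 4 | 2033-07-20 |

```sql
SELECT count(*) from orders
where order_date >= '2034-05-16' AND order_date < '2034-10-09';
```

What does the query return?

Rows in [2034-05-16, 2034-10-09): 2034-05-16, 2034-09-19 → 2 rows.

2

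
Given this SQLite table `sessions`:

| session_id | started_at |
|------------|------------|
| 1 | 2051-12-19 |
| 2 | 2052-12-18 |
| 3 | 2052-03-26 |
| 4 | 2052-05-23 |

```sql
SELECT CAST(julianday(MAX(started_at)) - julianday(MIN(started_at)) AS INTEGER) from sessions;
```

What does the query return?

MIN = 2051-12-19, MAX = 2052-12-18.
12 days remain in December 2051 after the 19th (31 − 19).
Full months from January 2052 through November 2052 contribute their day counts.
Then 18 days into December 2052.
Total: 12 + 31 + 29 + 31 + 30 + 31 + 30 + 31 + 31 + 30 + 31 + 30 + 18 = 365.

365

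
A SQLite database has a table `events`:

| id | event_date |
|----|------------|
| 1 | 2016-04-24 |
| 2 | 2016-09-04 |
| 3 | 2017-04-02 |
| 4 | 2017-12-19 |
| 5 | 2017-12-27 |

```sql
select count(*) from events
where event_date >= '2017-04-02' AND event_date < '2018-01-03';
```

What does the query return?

Rows in [2017-04-02, 2018-01-03): 2017-04-02, 2017-12-19, 2017-12-27 → 3 rows.

3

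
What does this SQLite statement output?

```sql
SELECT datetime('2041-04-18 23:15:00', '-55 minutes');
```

-55 minutes from 2041-04-18 23:15:00 is 2041-04-18 22:20:00.

2041-04-18 22:20:00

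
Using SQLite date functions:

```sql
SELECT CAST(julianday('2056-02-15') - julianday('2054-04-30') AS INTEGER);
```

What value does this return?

0 days remain in April 2054 after the 30th (30 − 30).
Full months from May 2054 through January 2056 contribute their day counts.
Then 15 days into February 2056.
Total: 0 + 31 + 30 + 31 + 31 + 30 + 31 + 30 + 31 + 31 + 28 + 31 + 30 + 31 + 30 + 31 + 31 + 30 + 31 + 30 + 31 + 31 + 15 = 656.

656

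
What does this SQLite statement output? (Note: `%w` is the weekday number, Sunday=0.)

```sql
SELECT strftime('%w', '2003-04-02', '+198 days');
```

First apply '+198 days': 2003-04-02 → 2003-10-17.
2003-10-17 is a Friday; with Sunday=0 that is 5.

5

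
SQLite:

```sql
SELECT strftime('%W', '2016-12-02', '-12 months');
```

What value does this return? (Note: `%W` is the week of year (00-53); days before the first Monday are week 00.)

First apply '-12 months': 2016-12-02 → 2015-12-02.
2015-12-02 is a Wednesday. SQLite's %W counts Mondays since the year started; the result is 48.

48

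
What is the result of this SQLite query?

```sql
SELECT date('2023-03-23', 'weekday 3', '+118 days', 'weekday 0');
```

2023-07-30

`weekday 3` advances to the next Wednesday; 2023-03-23 is a Thursday, so it moves forward to 2023-03-29.
Applying '+118 days' to 2023-03-29: counting 118 days forward gives 2023-07-25.
`weekday 0` advances to the next Sunday; 2023-07-25 is a Tuesday, so it moves forward to 2023-07-30.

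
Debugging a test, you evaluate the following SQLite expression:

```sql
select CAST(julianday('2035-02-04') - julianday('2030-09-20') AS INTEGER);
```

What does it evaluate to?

10 days remain in September 2030 after the 20th (30 − 20).
Full months from October 2030 through January 2035 contribute their day counts.
Then 4 days into February 2035.
Total: 10 + 31 + 30 + 31 + 31 + 28 + 31 + 30 + 31 + 30 + 31 + 31 + 30 + 31 + 30 + 31 + 31 + 29 + 31 + 30 + 31 + 30 + 31 + 31 + 30 + 31 + 30 + 31 + 31 + 28 + 31 + 30 + 31 + 30 + 31 + 31 + 30 + 31 + 30 + 31 + 31 + 28 + 31 + 30 + 31 + 30 + 31 + 31 + 30 + 31 + 30 + 31 + 31 + 4 = 1598.

1598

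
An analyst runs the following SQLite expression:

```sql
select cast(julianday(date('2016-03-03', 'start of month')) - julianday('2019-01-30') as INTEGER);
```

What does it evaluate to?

-1065

`start of month` rewinds 2016-03-03 to 2016-03-01.
30 days remain in March 2016 after the 1st (31 − 1).
Full months from April 2016 through December 2018 contribute their day counts.
Then 30 days into January 2019.
Total: 30 + 30 + 31 + 30 + 31 + 31 + 30 + 31 + 30 + 31 + 31 + 28 + 31 + 30 + 31 + 30 + 31 + 31 + 30 + 31 + 30 + 31 + 31 + 28 + 31 + 30 + 31 + 30 + 31 + 31 + 30 + 31 + 30 + 31 + 30 = 1065.
The subtraction is earlier − later, so the result is −1065 → -1065.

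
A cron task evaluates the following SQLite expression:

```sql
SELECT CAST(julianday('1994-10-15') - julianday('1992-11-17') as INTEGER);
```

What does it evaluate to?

13 days remain in November 1992 after the 17th (30 − 17).
Full months from December 1992 through September 1994 contribute their day counts.
Then 15 days into October 1994.
Total: 13 + 31 + 31 + 28 + 31 + 30 + 31 + 30 + 31 + 31 + 30 + 31 + 30 + 31 + 31 + 28 + 31 + 30 + 31 + 30 + 31 + 31 + 30 + 15 = 697.

697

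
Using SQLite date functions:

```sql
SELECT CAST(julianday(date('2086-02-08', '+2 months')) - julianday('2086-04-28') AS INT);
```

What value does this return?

Adding +2 months to 2086-02-08 gives 2086-04-08.
Both dates are in April 2086: 28 − 8 = 20.
The subtraction is earlier − later, so the result is −20 → -20.

-20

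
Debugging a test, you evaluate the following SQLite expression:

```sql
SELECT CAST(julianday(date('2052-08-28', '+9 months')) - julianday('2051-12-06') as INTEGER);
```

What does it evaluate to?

Adding +9 months to 2052-08-28 gives 2053-05-28.
25 days remain in December 2051 after the 6th (31 − 6).
Full months from January 2052 through April 2053 contribute their day counts.
Then 28 days into May 2053.
Total: 25 + 31 + 29 + 31 + 30 + 31 + 30 + 31 + 31 + 30 + 31 + 30 + 31 + 31 + 28 + 31 + 30 + 28 = 539.

539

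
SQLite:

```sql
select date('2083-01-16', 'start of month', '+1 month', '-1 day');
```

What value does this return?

2083-01-31

`start of month` rewinds 2083-01-16 to 2083-01-01.
Adding +1 month to 2083-01-01 gives 2083-02-01.
Going back 1 day from 2083-02-01 reaches 2083-01-31 (last day of January, 31 days).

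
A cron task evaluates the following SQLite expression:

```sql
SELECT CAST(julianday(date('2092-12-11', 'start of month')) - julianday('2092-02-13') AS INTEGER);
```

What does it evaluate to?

292

`start of month` rewinds 2092-12-11 to 2092-12-01.
16 days remain in February 2092 after the 13th (29 − 13).
Full months from March 2092 through November 2092 contribute their day counts.
Then 1 day into December 2092.
Total: 16 + 31 + 30 + 31 + 30 + 31 + 31 + 30 + 31 + 30 + 1 = 292.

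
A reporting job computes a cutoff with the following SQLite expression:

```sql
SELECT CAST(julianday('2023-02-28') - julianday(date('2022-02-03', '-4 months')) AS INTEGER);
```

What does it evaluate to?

513

Adding -4 months to 2022-02-03 gives 2021-10-03.
28 days remain in October 2021 after the 3rd (31 − 3).
Full months from November 2021 through January 2023 contribute their day counts.
Then 28 days into February 2023.
Total: 28 + 30 + 31 + 31 + 28 + 31 + 30 + 31 + 30 + 31 + 31 + 30 + 31 + 30 + 31 + 31 + 28 = 513.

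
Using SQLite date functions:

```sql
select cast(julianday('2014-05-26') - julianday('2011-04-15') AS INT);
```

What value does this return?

15 days remain in April 2011 after the 15th (30 − 15).
Full months from May 2011 through April 2014 contribute their day counts.
Then 26 days into May 2014.
Total: 15 + 31 + 30 + 31 + 31 + 30 + 31 + 30 + 31 + 31 + 29 + 31 + 30 + 31 + 30 + 31 + 31 + 30 + 31 + 30 + 31 + 31 + 28 + 31 + 30 + 31 + 30 + 31 + 31 + 30 + 31 + 30 + 31 + 31 + 28 + 31 + 30 + 26 = 1137.

1137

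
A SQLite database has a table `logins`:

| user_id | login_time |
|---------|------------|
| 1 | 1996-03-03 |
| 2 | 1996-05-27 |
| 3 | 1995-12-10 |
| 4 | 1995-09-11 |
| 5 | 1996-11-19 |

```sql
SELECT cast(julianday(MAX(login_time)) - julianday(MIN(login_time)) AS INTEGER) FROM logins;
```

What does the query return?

435

MIN = 1995-09-11, MAX = 1996-11-19.
19 days remain in September 1995 after the 11th (30 − 11).
Full months from October 1995 through October 1996 contribute their day counts.
Then 19 days into November 1996.
Total: 19 + 31 + 30 + 31 + 31 + 29 + 31 + 30 + 31 + 30 + 31 + 31 + 30 + 31 + 19 = 435.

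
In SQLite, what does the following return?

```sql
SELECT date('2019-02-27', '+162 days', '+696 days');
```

Applying '+162 days' to 2019-02-27: counting 162 days forward gives 2019-08-08.
Applying '+696 days' to 2019-08-08: counting 696 days forward gives 2021-07-04.

2021-07-04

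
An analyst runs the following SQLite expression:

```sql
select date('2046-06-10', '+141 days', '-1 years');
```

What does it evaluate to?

Applying '+141 days' to 2046-06-10: counting 141 days forward gives 2046-10-29.
Adding -1 year to 2046-10-29 gives 2045-10-29.

2045-10-29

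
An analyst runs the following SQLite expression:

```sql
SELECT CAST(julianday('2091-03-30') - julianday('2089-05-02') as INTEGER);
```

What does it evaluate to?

29 days remain in May 2089 after the 2nd (31 − 2).
Full months from June 2089 through February 2091 contribute their day counts.
Then 30 days into March 2091.
Total: 29 + 30 + 31 + 31 + 30 + 31 + 30 + 31 + 31 + 28 + 31 + 30 + 31 + 30 + 31 + 31 + 30 + 31 + 30 + 31 + 31 + 28 + 30 = 697.

697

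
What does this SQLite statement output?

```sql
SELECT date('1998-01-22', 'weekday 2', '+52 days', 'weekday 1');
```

`weekday 2` advances to the next Tuesday; 1998-01-22 is a Thursday, so it moves forward to 1998-01-27.
Applying '+52 days' to 1998-01-27: counting 52 days forward gives 1998-03-20.
`weekday 1` advances to the next Monday; 1998-03-20 is a Friday, so it moves forward to 1998-03-23.

1998-03-23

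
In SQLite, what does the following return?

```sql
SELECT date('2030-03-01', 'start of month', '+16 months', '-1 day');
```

2031-06-30

`start of month` rewinds 2030-03-01 to 2030-03-01.
Adding +16 months to 2030-03-01 gives 2031-07-01.
Going back 1 day from 2031-07-01 reaches 2031-06-30 (last day of June, 30 days).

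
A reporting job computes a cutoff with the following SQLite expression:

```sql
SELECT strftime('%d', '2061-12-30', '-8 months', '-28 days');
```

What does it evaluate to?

02

First apply '-8 months', '-28 days': 2061-12-30 → 2061-04-02.
`%d` extracts the 2-digit day of month: 02.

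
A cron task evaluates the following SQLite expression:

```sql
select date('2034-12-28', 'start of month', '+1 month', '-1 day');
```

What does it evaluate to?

`start of month` rewinds 2034-12-28 to 2034-12-01.
Adding +1 month to 2034-12-01 gives 2035-01-01.
Going back 1 day from 2035-01-01 reaches 2034-12-31 (last day of December, 31 days).

2034-12-31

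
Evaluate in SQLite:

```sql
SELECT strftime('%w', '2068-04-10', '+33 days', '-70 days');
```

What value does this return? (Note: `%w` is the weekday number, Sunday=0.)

First apply '+33 days', '-70 days': 2068-04-10 → 2068-03-04.
2068-03-04 is a Sunday; with Sunday=0 that is 0.

0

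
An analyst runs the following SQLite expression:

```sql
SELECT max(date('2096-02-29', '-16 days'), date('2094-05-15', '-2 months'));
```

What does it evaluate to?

2096-02-13

date('2096-02-29', '-16 days') → 2096-02-13.
date('2094-05-15', '-2 months') → 2094-03-15.
Later of the two is 2096-02-13.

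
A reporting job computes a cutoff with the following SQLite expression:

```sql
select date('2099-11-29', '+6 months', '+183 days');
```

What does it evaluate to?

Adding +6 months to 2099-11-29 gives 2100-05-29.
Applying '+183 days' to 2100-05-29: counting 183 days forward gives 2100-11-28.

2100-11-28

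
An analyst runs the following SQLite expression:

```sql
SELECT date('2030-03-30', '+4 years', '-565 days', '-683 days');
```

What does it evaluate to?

Adding +4 years to 2030-03-30 gives 2034-03-30.
Applying '-565 days' to 2034-03-30: counting 565 days back gives 2032-09-11.
Applying '-683 days' to 2032-09-11: counting 683 days back gives 2030-10-29.

2030-10-29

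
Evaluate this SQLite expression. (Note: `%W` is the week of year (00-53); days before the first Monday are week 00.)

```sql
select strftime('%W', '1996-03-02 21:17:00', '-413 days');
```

First apply '-413 days': 1996-03-02 21:17:00 → 1995-01-14 21:17:00.
1995-01-14 is a Saturday. SQLite's %W counts Mondays since the year started; the result is 02.

02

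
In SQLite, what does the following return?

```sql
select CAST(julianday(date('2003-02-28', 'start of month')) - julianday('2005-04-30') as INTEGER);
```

-819

`start of month` rewinds 2003-02-28 to 2003-02-01.
27 days remain in February 2003 after the 1st (28 − 1).
Full months from March 2003 through March 2005 contribute their day counts.
Then 30 days into April 2005.
Total: 27 + 31 + 30 + 31 + 30 + 31 + 31 + 30 + 31 + 30 + 31 + 31 + 29 + 31 + 30 + 31 + 30 + 31 + 31 + 30 + 31 + 30 + 31 + 31 + 28 + 31 + 30 = 819.
The subtraction is earlier − later, so the result is −819 → -819.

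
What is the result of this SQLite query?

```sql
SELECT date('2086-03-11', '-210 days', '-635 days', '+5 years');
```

2088-11-17

Applying '-210 days' to 2086-03-11: counting 210 days back gives 2085-08-13.
Applying '-635 days' to 2085-08-13: counting 635 days back gives 2083-11-17.
Adding +5 years to 2083-11-17 gives 2088-11-17.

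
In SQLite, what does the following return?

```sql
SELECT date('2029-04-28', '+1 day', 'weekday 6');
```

2029-05-05

Advancing 1 more day within April lands on 2029-04-29.
`weekday 6` advances to the next Saturday; 2029-04-29 is a Sunday, so it moves forward to 2029-05-05.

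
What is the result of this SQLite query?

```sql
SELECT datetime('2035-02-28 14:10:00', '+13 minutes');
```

+13 minutes from 2035-02-28 14:10:00 is 2035-02-28 14:23:00.

2035-02-28 14:23:00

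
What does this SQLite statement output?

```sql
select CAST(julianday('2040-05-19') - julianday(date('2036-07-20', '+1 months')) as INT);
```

1368

Adding +1 month to 2036-07-20 gives 2036-08-20.
11 days remain in August 2036 after the 20th (31 − 20).
Full months from September 2036 through April 2040 contribute their day counts.
Then 19 days into May 2040.
Total: 11 + 30 + 31 + 30 + 31 + 31 + 28 + 31 + 30 + 31 + 30 + 31 + 31 + 30 + 31 + 30 + 31 + 31 + 28 + 31 + 30 + 31 + 30 + 31 + 31 + 30 + 31 + 30 + 31 + 31 + 28 + 31 + 30 + 31 + 30 + 31 + 31 + 30 + 31 + 30 + 31 + 31 + 29 + 31 + 30 + 19 = 1368.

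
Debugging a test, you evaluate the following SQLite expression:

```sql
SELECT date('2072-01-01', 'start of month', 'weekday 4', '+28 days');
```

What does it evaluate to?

`start of month` rewinds 2072-01-01 to 2072-01-01.
`weekday 4` advances to the next Thursday; 2072-01-01 is a Friday, so it moves forward to 2072-01-07.
January 2072 has 31 days; 24 remain after the 7th, so 25 days reach 2072-02-01.
Advancing 3 more days within February lands on 2072-02-04.

2072-02-04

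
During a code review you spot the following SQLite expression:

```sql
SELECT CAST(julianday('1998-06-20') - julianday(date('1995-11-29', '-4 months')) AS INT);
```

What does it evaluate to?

Adding -4 months to 1995-11-29 gives 1995-07-29.
2 days remain in July 1995 after the 29th (31 − 29).
Full months from August 1995 through May 1998 contribute their day counts.
Then 20 days into June 1998.
Total: 2 + 31 + 30 + 31 + 30 + 31 + 31 + 29 + 31 + 30 + 31 + 30 + 31 + 31 + 30 + 31 + 30 + 31 + 31 + 28 + 31 + 30 + 31 + 30 + 31 + 31 + 30 + 31 + 30 + 31 + 31 + 28 + 31 + 30 + 31 + 20 = 1057.

1057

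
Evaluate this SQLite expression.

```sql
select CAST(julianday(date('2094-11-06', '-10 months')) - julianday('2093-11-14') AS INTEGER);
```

Adding -10 months to 2094-11-06 gives 2094-01-06.
16 days remain in November 2093 after the 14th (30 − 14).
December 2093: 31 days.
Then 6 days into January 2094.
Total: 16 + 31 + 6 = 53.

53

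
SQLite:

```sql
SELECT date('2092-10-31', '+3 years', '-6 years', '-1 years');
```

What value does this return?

2088-10-31

Adding +3 years to 2092-10-31 gives 2095-10-31.
Adding -6 years to 2095-10-31 gives 2089-10-31.
Adding -1 year to 2089-10-31 gives 2088-10-31.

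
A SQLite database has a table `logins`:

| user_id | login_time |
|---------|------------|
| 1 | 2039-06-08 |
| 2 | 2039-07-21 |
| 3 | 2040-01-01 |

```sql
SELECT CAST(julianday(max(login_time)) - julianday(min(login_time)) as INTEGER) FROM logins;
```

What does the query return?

MIN = 2039-06-08, MAX = 2040-01-01.
22 days remain in June 2039 after the 8th (30 − 8).
Full months from July 2039 through December 2039 contribute their day counts.
Then 1 day into January 2040.
Total: 22 + 31 + 31 + 30 + 31 + 30 + 31 + 1 = 207.

207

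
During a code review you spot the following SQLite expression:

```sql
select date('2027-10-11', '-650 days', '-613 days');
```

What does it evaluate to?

Applying '-650 days' to 2027-10-11: counting 650 days back gives 2025-12-30.
Applying '-613 days' to 2025-12-30: counting 613 days back gives 2024-04-26.

2024-04-26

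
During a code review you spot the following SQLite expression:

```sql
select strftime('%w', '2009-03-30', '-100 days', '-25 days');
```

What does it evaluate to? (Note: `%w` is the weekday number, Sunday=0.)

First apply '-100 days', '-25 days': 2009-03-30 → 2008-11-25.
2008-11-25 is a Tuesday; with Sunday=0 that is 2.

2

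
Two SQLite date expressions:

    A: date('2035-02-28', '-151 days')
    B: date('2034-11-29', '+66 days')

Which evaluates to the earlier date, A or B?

A

A = 2034-09-30.
B = 2035-02-03.
A is earlier.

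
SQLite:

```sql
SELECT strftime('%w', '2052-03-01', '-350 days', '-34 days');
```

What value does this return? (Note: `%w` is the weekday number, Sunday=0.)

First apply '-350 days', '-34 days': 2052-03-01 → 2051-02-11.
2051-02-11 is a Saturday; with Sunday=0 that is 6.

6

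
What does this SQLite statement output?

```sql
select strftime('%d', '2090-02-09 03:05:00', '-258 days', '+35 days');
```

First apply '-258 days', '+35 days': 2090-02-09 03:05:00 → 2089-07-01 03:05:00.
`%d` extracts the 2-digit day of month: 01.

01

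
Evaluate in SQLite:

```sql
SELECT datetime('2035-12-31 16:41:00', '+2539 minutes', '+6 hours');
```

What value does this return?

2036-01-02 17:00:00

2539 minutes = 42h 19m; +2539 minutes from 2035-12-31 16:41:00 is 2036-01-02 11:00:00 (crosses midnight).
+6 hours from 2036-01-02 11:00:00 is 2036-01-02 17:00:00.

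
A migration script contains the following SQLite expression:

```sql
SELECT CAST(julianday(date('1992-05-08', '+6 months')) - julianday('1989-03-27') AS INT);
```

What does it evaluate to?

Adding +6 months to 1992-05-08 gives 1992-11-08.
4 days remain in March 1989 after the 27th (31 − 27).
Full months from April 1989 through October 1992 contribute their day counts.
Then 8 days into November 1992.
Total: 4 + 30 + 31 + 30 + 31 + 31 + 30 + 31 + 30 + 31 + 31 + 28 + 31 + 30 + 31 + 30 + 31 + 31 + 30 + 31 + 30 + 31 + 31 + 28 + 31 + 30 + 31 + 30 + 31 + 31 + 30 + 31 + 30 + 31 + 31 + 29 + 31 + 30 + 31 + 30 + 31 + 31 + 30 + 31 + 8 = 1322.

1322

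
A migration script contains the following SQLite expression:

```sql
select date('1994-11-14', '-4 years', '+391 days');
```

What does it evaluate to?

1991-12-10

Adding -4 years to 1994-11-14 gives 1990-11-14.
Applying '+391 days' to 1990-11-14: counting 391 days forward gives 1991-12-10.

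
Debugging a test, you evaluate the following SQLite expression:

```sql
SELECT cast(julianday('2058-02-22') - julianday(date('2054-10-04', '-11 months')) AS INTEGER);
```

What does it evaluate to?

1571

Adding -11 months to 2054-10-04 gives 2053-11-04.
26 days remain in November 2053 after the 4th (30 − 4).
Full months from December 2053 through January 2058 contribute their day counts.
Then 22 days into February 2058.
Total: 26 + 31 + 31 + 28 + 31 + 30 + 31 + 30 + 31 + 31 + 30 + 31 + 30 + 31 + 31 + 28 + 31 + 30 + 31 + 30 + 31 + 31 + 30 + 31 + 30 + 31 + 31 + 29 + 31 + 30 + 31 + 30 + 31 + 31 + 30 + 31 + 30 + 31 + 31 + 28 + 31 + 30 + 31 + 30 + 31 + 31 + 30 + 31 + 30 + 31 + 31 + 22 = 1571.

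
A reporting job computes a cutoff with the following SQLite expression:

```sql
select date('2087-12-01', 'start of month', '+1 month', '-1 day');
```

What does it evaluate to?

`start of month` rewinds 2087-12-01 to 2087-12-01.
Adding +1 month to 2087-12-01 gives 2088-01-01.
Going back 1 day from 2088-01-01 reaches 2087-12-31 (last day of December, 31 days).

2087-12-31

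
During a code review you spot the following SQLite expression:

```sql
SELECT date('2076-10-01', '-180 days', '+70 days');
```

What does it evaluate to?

Applying '-180 days' to 2076-10-01: counting 180 days back gives 2076-04-04.
Applying '+70 days' to 2076-04-04: counting 70 days forward gives 2076-06-13.

2076-06-13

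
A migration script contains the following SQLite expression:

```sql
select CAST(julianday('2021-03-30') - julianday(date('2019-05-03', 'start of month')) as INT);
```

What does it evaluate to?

699

`start of month` rewinds 2019-05-03 to 2019-05-01.
30 days remain in May 2019 after the 1st (31 − 1).
Full months from June 2019 through February 2021 contribute their day counts.
Then 30 days into March 2021.
Total: 30 + 30 + 31 + 31 + 30 + 31 + 30 + 31 + 31 + 29 + 31 + 30 + 31 + 30 + 31 + 31 + 30 + 31 + 30 + 31 + 31 + 28 + 30 = 699.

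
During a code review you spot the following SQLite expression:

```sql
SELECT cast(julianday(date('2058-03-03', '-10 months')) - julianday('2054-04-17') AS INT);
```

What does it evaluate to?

Adding -10 months to 2058-03-03 gives 2057-05-03.
13 days remain in April 2054 after the 17th (30 − 17).
Full months from May 2054 through April 2057 contribute their day counts.
Then 3 days into May 2057.
Total: 13 + 31 + 30 + 31 + 31 + 30 + 31 + 30 + 31 + 31 + 28 + 31 + 30 + 31 + 30 + 31 + 31 + 30 + 31 + 30 + 31 + 31 + 29 + 31 + 30 + 31 + 30 + 31 + 31 + 30 + 31 + 30 + 31 + 31 + 28 + 31 + 30 + 3 = 1112.

1112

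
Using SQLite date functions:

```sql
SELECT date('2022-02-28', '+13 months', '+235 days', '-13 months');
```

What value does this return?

Adding +13 months to 2022-02-28 gives 2023-03-28.
Applying '+235 days' to 2023-03-28: counting 235 days forward gives 2023-11-18.
Adding -13 months to 2023-11-18 gives 2022-10-18.

2022-10-18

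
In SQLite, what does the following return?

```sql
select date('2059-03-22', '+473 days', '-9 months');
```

Applying '+473 days' to 2059-03-22: counting 473 days forward gives 2060-07-07.
Adding -9 months to 2060-07-07 gives 2059-10-07.

2059-10-07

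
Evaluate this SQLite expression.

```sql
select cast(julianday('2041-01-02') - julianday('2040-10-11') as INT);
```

83

20 days remain in October 2040 after the 11th (31 − 11).
November 2040: 30 days.
December 2040: 31 days.
Then 2 days into January 2041.
Total: 20 + 30 + 31 + 2 = 83.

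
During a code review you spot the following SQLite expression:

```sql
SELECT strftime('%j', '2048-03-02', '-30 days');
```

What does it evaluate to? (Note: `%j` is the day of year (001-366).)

032

First apply '-30 days': 2048-03-02 → 2048-02-01.
Day-of-year for 2048-02-01: days since 2048-01-01 inclusive = 32, zero-padded to 032.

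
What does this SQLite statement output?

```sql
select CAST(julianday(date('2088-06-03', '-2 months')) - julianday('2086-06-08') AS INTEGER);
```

665

Adding -2 months to 2088-06-03 gives 2088-04-03.
22 days remain in June 2086 after the 8th (30 − 8).
Full months from July 2086 through March 2088 contribute their day counts.
Then 3 days into April 2088.
Total: 22 + 31 + 31 + 30 + 31 + 30 + 31 + 31 + 28 + 31 + 30 + 31 + 30 + 31 + 31 + 30 + 31 + 30 + 31 + 31 + 29 + 31 + 3 = 665.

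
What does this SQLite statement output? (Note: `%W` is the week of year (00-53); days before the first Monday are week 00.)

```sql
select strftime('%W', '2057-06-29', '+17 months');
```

47

First apply '+17 months': 2057-06-29 → 2058-11-29.
2058-11-29 is a Friday. SQLite's %W counts Mondays since the year started; the result is 47.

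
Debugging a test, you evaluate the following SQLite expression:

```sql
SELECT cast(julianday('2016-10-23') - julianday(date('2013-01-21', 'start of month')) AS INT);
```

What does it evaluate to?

1391

`start of month` rewinds 2013-01-21 to 2013-01-01.
30 days remain in January 2013 after the 1st (31 − 1).
Full months from February 2013 through September 2016 contribute their day counts.
Then 23 days into October 2016.
Total: 30 + 28 + 31 + 30 + 31 + 30 + 31 + 31 + 30 + 31 + 30 + 31 + 31 + 28 + 31 + 30 + 31 + 30 + 31 + 31 + 30 + 31 + 30 + 31 + 31 + 28 + 31 + 30 + 31 + 30 + 31 + 31 + 30 + 31 + 30 + 31 + 31 + 29 + 31 + 30 + 31 + 30 + 31 + 31 + 30 + 23 = 1391.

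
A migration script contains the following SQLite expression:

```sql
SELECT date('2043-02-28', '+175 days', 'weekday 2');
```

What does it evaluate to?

Applying '+175 days' to 2043-02-28: counting 175 days forward gives 2043-08-22.
`weekday 2` advances to the next Tuesday; 2043-08-22 is a Saturday, so it moves forward to 2043-08-25.

2043-08-25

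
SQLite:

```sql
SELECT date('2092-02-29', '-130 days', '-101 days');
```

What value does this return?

Applying '-130 days' to 2092-02-29: counting 130 days back gives 2091-10-22.
Applying '-101 days' to 2091-10-22: counting 101 days back gives 2091-07-13.

2091-07-13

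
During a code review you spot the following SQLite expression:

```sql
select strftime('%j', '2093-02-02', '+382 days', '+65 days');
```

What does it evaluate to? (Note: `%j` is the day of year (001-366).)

115

First apply '+382 days', '+65 days': 2093-02-02 → 2094-04-25.
Day-of-year for 2094-04-25: days since 2094-01-01 inclusive = 115, zero-padded to 115.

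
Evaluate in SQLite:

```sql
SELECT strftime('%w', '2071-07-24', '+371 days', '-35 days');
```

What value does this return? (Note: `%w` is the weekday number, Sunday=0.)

5

First apply '+371 days', '-35 days': 2071-07-24 → 2072-06-24.
2072-06-24 is a Friday; with Sunday=0 that is 5.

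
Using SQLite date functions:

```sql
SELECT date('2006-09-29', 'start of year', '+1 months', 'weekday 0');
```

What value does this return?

2006-02-05

`start of year` rewinds 2006-09-29 to 2006-01-01.
Adding +1 month to 2006-01-01 gives 2006-02-01.
`weekday 0` advances to the next Sunday; 2006-02-01 is a Wednesday, so it moves forward to 2006-02-05.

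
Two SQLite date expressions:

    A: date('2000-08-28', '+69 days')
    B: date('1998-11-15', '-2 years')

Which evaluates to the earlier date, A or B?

B

A = 2000-11-05.
B = 1996-11-15.
B is earlier.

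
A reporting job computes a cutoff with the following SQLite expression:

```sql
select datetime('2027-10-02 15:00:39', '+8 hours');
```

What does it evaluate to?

2027-10-02 23:00:39

+8 hours from 2027-10-02 15:00:39 is 2027-10-02 23:00:39.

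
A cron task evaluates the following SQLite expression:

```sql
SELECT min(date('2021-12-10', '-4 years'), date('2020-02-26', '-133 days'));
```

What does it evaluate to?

date('2021-12-10', '-4 years') → 2017-12-10.
date('2020-02-26', '-133 days') → 2019-10-16.
Earlier of the two is 2017-12-10.

2017-12-10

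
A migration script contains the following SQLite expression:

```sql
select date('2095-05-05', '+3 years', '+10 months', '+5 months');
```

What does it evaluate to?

Adding +3 years to 2095-05-05 gives 2098-05-05.
Adding +10 months to 2098-05-05 gives 2099-03-05.
Adding +5 months to 2099-03-05 gives 2099-08-05.

2099-08-05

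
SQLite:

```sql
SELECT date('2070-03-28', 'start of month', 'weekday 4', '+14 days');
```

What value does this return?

`start of month` rewinds 2070-03-28 to 2070-03-01.
`weekday 4` advances to the next Thursday; 2070-03-01 is a Saturday, so it moves forward to 2070-03-06.
Advancing 14 more days within March lands on 2070-03-20.

2070-03-20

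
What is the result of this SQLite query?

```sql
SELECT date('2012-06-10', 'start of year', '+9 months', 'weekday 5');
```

`start of year` rewinds 2012-06-10 to 2012-01-01.
Adding +9 months to 2012-01-01 gives 2012-10-01.
`weekday 5` advances to the next Friday; 2012-10-01 is a Monday, so it moves forward to 2012-10-05.

2012-10-05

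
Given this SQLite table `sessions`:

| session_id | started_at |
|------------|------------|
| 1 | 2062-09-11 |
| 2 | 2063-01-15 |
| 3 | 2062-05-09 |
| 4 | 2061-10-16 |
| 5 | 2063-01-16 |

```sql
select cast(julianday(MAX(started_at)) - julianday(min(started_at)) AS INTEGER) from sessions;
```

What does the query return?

457

MIN = 2061-10-16, MAX = 2063-01-16.
15 days remain in October 2061 after the 16th (31 − 16).
Full months from November 2061 through December 2062 contribute their day counts.
Then 16 days into January 2063.
Total: 15 + 30 + 31 + 31 + 28 + 31 + 30 + 31 + 30 + 31 + 31 + 30 + 31 + 30 + 31 + 16 = 457.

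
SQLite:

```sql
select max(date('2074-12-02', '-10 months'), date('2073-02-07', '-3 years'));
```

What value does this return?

2074-02-02

date('2074-12-02', '-10 months') → 2074-02-02.
date('2073-02-07', '-3 years') → 2070-02-07.
Later of the two is 2074-02-02.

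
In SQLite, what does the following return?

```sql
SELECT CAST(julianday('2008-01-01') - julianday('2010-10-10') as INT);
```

30 days remain in January 2008 after the 1st (31 − 1).
Full months from February 2008 through September 2010 contribute their day counts.
Then 10 days into October 2010.
Total: 30 + 29 + 31 + 30 + 31 + 30 + 31 + 31 + 30 + 31 + 30 + 31 + 31 + 28 + 31 + 30 + 31 + 30 + 31 + 31 + 30 + 31 + 30 + 31 + 31 + 28 + 31 + 30 + 31 + 30 + 31 + 31 + 30 + 10 = 1013.
The subtraction is earlier − later, so the result is −1013 → -1013.

-1013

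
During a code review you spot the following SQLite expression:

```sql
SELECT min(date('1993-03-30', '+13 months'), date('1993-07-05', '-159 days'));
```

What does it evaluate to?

date('1993-03-30', '+13 months') → 1994-04-30.
date('1993-07-05', '-159 days') → 1993-01-27.
Earlier of the two is 1993-01-27.

1993-01-27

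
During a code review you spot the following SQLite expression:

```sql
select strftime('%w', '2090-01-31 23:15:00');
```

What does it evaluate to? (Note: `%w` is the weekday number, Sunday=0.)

2090-01-31 is a Tuesday; with Sunday=0 that is 2.

2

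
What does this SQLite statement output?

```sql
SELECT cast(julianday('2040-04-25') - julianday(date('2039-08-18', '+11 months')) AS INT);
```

-84

Adding +11 months to 2039-08-18 gives 2040-07-18.
5 days remain in April 2040 after the 25th (30 − 25).
May 2040: 31 days.
June 2040: 30 days.
Then 18 days into July 2040.
Total: 5 + 31 + 30 + 18 = 84.
The subtraction is earlier − later, so the result is −84 → -84.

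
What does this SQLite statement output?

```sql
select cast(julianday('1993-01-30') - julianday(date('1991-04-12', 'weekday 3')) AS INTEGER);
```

654

`weekday 3` advances to the next Wednesday; 1991-04-12 is a Friday, so it moves forward to 1991-04-17.
13 days remain in April 1991 after the 17th (30 − 17).
Full months from May 1991 through December 1992 contribute their day counts.
Then 30 days into January 1993.
Total: 13 + 31 + 30 + 31 + 31 + 30 + 31 + 30 + 31 + 31 + 29 + 31 + 30 + 31 + 30 + 31 + 31 + 30 + 31 + 30 + 31 + 30 = 654.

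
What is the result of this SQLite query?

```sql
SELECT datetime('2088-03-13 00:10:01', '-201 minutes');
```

2088-03-12 20:49:01

201 minutes = 3h 21m; -201 minutes from 2088-03-13 00:10:01 is 2088-03-12 20:49:01 (crosses midnight).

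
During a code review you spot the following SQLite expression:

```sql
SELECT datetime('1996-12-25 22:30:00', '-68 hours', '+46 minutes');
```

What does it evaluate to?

1996-12-23 03:16:00

-68 hours from 1996-12-25 22:30:00 is 1996-12-23 02:30:00 (crosses midnight).
+46 minutes from 1996-12-23 02:30:00 is 1996-12-23 03:16:00.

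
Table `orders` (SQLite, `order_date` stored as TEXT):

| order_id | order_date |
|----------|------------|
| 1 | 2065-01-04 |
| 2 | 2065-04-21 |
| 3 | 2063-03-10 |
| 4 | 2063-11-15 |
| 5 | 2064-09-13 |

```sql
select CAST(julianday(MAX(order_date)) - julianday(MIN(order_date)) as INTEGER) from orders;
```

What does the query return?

773

MIN = 2063-03-10, MAX = 2065-04-21.
21 days remain in March 2063 after the 10th (31 − 10).
Full months from April 2063 through March 2065 contribute their day counts.
Then 21 days into April 2065.
Total: 21 + 30 + 31 + 30 + 31 + 31 + 30 + 31 + 30 + 31 + 31 + 29 + 31 + 30 + 31 + 30 + 31 + 31 + 30 + 31 + 30 + 31 + 31 + 28 + 31 + 21 = 773.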